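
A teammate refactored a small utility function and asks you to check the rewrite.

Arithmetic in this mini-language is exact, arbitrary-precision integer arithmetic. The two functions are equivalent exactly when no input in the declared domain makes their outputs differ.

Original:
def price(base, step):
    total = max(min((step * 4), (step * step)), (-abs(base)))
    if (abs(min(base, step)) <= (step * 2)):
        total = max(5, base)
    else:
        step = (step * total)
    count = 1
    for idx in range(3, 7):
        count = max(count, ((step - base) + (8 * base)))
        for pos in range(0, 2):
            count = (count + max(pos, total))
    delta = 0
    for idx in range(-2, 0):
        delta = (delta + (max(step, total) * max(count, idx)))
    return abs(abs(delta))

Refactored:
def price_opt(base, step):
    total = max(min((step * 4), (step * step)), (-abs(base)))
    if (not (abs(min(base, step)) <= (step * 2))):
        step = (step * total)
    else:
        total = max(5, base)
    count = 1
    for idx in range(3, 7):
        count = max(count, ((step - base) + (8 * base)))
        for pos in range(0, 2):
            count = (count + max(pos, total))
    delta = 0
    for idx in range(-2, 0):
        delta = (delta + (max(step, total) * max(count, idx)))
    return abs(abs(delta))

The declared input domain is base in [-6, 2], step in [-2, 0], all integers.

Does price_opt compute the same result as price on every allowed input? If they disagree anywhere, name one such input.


Side by side, the visible changes include: boolean connective usage differs.
Spot check at base=2, step=-2 — price: total := -2 | (abs(min(base, step)) <= (step * 2)): false | step := 4 | count := 1 | iter idx=3: | count := 18 | iter pos=0: | count := 18 | iter pos=1: | count := 19 | iter idx=4: | count := 19 | iter pos=0: | count := 19 | iter pos=1: | count := 20 | iter idx=5: | count := 20 | iter pos=0: | count := 20 | iter pos=1: | count := 21 | iter idx=6: | count := 21 | iter pos=0: | count := 21 | iter pos=1: | count := 22 | delta := 0 | iter idx=-2: | delta := 88 | iter idx=-1: | delta := 176 | result 176. price_opt: total := -2 | (not (abs(min(base, step)) <= (step * 2))): true | step := 4 | count := 1 | iter idx=3: | count := 18 | iter pos=0: | count := 18 | iter pos=1: | count := 19 | iter idx=4: | count := 19 | iter pos=0: | count := 19 | iter pos=1: | count := 20 | iter idx=5: | count := 20 | iter pos=0: | count := 20 | iter pos=1: | count := 21 | iter idx=6: | count := 21 | iter pos=0: | count := 21 | iter pos=1: | count := 22 | delta := 0 | iter idx=-2: | delta := 88 | iter idx=-1: | delta := 176 | result 176. Both give 176.
Checked all 27 inputs in the declared domain: the outputs agree on every one.
verdict: equivalent


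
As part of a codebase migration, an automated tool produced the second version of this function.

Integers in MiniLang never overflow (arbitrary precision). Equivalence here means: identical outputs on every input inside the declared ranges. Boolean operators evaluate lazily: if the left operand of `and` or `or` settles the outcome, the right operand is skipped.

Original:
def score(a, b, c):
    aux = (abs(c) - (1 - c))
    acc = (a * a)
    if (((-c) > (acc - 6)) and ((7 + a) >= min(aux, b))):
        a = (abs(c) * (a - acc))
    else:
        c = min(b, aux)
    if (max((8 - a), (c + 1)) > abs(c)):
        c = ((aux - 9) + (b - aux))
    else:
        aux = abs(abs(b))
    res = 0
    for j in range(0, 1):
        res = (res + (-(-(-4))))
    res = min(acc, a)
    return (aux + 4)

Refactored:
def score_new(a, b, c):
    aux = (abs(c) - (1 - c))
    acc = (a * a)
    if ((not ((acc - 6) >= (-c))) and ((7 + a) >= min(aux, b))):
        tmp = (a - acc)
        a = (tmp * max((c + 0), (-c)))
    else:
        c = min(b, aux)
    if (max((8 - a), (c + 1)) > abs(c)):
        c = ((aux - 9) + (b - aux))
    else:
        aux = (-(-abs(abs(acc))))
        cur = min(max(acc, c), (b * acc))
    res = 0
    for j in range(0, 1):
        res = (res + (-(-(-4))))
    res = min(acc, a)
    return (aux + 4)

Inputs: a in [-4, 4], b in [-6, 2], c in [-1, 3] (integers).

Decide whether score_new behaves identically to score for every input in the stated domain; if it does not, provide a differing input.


Try a=2, b=-6, c=2.
score: aux becomes 3; next acc becomes 4; next (((-c) > (acc - 6)) and ((7 + a) >= min(aux, b))) evaluates to false; next c becomes -6; next (max((8 - a), (c + 1)) > abs(c)) evaluates to false; next aux becomes 6; next res becomes 0; next at j=0:; next res becomes -4; next res becomes 2; next final value 10
score_new: aux becomes 3; next acc becomes 4; next ((not ((acc - 6) >= (-c))) and ((7 + a) >= min(aux, b))) evaluates to false; next c becomes -6; next (max((8 - a), (c + 1)) > abs(c)) evaluates to false; next aux becomes 4; next cur becomes -24; next res becomes 0; next at j=0:; next res becomes -4; next res becomes 2; next final value 8
10 != 8, so the rewrite changes behavior.
verdict: not equivalent; witness: a=2, b=-6, c=2


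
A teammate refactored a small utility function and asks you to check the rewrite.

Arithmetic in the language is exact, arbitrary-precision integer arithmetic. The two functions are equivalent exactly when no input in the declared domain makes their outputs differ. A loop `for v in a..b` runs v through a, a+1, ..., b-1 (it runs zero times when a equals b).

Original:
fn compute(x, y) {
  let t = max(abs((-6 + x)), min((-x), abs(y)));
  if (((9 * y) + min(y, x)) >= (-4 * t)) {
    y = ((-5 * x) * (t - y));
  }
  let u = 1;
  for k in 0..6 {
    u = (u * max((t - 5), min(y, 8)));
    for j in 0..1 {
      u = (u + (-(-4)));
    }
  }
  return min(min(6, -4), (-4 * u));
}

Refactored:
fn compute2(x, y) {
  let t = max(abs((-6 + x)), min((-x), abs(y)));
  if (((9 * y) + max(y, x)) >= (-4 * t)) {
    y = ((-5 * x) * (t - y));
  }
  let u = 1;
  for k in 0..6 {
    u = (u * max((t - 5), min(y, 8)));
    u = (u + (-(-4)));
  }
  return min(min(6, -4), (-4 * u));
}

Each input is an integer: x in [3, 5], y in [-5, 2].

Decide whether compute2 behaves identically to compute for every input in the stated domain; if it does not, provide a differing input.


Evaluate both at x=5, y=-1.
compute: t becomes 1; next (((9 * y) + min(y, x)) >= (-4 * t)) evaluates to false; next u becomes 1; next at k=0:; next u becomes -1; next at j=0:; next u becomes 3; next at k=1:; next u becomes -3; next at j=0:; next u becomes 1; next at k=2:; next u becomes -1; next at j=0:; next u becomes 3; next at k=3:; next u becomes -3; next at j=0:; next u becomes 1; next at k=4:; next u becomes -1; next at j=0:; next u becomes 3; next at k=5:; next u becomes -3; next at j=0:; next u becomes 1; next final value -4
compute2: t becomes 1; next (((9 * y) + max(y, x)) >= (-4 * t)) evaluates to true; next y becomes -50; next u becomes 1; next at k=0:; next u becomes -4; next u becomes 0; next at k=1:; next u becomes 0; next u becomes 4; next at k=2:; next u becomes -16; next u becomes -12; next at k=3:; next u becomes 48; next u becomes 52; next at k=4:; next u becomes -208; next u becomes -204; next at k=5:; next u becomes 816; next u becomes 820; next final value -3280
-4 != -3280, so the rewrite changes behavior.
verdict: not equivalent; witness: x=5, y=-1


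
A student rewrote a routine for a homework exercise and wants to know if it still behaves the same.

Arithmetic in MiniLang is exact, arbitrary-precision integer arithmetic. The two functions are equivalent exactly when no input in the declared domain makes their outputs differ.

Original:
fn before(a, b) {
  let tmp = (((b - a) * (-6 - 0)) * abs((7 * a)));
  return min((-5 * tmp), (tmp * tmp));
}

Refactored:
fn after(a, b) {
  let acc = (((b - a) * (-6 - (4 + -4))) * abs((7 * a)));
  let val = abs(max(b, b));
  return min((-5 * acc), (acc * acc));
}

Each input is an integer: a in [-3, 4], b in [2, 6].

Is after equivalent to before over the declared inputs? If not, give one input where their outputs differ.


Reading the diff, among the changes: local variable names differ, plus statement counts differ, plus constant usage differs, plus arithmetic usage differs, plus min/max/abs usage differs.
Spot check at a=3, b=3 — before: tmp=0, then returns 0. after: acc=0, then val=3, then returns 0. Both give 0.
Checked all 40 inputs in the declared domain: the outputs agree on every one.
verdict: equivalent


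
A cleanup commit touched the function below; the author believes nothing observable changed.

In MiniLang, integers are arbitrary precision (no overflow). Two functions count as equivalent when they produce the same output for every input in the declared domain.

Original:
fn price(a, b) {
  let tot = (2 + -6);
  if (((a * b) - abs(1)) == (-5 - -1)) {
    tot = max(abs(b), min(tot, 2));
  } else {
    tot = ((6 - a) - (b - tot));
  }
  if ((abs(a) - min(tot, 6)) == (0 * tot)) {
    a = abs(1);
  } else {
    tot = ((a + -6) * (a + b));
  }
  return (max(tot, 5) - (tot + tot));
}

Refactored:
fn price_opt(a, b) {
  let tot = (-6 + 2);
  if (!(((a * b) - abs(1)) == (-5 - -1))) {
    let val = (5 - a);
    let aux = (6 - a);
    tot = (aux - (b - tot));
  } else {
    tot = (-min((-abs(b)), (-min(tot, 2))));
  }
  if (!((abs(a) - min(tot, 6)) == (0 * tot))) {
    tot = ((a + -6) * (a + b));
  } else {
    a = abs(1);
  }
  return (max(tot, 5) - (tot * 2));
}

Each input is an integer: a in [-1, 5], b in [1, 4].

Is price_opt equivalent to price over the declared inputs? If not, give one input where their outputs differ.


Differences: boolean connective usage differs, constant usage differs, local variable names differ, min/max/abs usage differs, arithmetic usage differs, statement counts differ — yet all 28 inputs agree.
verdict: equivalent


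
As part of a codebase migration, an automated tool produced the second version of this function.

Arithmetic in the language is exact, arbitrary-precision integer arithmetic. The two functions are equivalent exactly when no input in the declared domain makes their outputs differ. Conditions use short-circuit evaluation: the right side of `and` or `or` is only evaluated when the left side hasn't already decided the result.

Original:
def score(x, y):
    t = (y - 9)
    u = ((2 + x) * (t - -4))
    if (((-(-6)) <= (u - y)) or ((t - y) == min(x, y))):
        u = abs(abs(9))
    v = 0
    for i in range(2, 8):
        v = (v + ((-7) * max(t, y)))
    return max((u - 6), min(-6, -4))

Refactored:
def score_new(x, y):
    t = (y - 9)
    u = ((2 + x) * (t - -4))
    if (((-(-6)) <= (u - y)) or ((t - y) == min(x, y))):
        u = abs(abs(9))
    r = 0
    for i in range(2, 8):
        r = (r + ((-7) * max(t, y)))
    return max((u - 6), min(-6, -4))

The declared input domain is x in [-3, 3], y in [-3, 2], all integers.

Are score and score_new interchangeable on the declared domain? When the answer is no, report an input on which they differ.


Although local variable names differ, 42/42 inputs agree.
verdict: equivalent


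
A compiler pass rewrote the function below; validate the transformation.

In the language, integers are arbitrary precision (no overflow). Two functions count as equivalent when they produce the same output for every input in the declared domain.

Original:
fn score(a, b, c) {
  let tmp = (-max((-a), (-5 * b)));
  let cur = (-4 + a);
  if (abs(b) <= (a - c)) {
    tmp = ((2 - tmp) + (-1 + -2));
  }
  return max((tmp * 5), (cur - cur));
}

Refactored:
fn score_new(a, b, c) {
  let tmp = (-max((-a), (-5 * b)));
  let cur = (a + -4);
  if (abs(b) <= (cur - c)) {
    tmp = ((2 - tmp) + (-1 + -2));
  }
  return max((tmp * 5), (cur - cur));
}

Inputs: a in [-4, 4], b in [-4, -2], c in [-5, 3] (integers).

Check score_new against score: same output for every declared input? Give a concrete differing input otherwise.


Consider the input a=-3, b=-2, c=-5.
score: tmp=-10, then cur=-7, then (abs(b) <= (a - c)) is true, then tmp=9, then returns 45
score_new: tmp=-10, then cur=-7, then (abs(b) <= (cur - c)) is false, then returns 0
45 against 0: the behavior changed.
verdict: not equivalent; witness: a=-3, b=-2, c=-5


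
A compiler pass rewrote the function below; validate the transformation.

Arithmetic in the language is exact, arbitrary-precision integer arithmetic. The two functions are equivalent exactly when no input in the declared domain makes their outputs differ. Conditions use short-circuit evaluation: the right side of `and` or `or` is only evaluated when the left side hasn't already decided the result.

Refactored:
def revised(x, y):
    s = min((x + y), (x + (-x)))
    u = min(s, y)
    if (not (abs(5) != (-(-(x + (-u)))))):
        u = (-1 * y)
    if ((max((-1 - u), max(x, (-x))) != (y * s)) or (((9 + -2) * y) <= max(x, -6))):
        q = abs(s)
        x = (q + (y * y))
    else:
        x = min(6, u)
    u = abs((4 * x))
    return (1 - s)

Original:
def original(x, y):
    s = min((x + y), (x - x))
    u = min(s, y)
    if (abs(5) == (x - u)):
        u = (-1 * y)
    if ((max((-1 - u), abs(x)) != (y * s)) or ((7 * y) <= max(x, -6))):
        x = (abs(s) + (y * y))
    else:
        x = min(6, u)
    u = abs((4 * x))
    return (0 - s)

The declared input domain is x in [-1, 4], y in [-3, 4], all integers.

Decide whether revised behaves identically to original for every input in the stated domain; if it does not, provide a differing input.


At x=-1, y=-3: original gives 4, revised gives 5.
verdict: not equivalent; witness: x=-1, y=-3


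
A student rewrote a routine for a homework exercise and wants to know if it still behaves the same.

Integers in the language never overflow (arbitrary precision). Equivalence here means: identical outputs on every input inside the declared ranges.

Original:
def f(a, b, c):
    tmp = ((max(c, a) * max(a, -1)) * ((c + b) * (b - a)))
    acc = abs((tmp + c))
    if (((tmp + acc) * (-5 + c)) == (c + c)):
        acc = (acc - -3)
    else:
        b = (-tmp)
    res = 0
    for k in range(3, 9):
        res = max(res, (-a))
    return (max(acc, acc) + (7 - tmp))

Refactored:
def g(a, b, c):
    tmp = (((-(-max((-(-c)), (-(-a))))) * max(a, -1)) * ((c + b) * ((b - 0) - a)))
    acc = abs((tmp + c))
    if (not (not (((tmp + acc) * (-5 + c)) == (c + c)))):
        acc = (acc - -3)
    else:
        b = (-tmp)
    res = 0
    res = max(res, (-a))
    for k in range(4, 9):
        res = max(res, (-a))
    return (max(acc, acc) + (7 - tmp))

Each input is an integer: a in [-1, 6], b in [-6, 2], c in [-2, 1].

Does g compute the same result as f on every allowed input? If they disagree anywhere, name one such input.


Behavior is preserved: although arithmetic usage differs; and min/max/abs usage differs; and boolean connective usage differs; and constant usage differs; and statement counts differ; and loop structure differs, the outputs never diverge.
As a probe, take a=4, b=-4, c=0: f runs tmp = 512; acc = 512; (((tmp + acc) * (-5 + c)) == (c + c)) -> false; b = -512; res = 0; [k=3]; res = 0; [k=4]; res = 0; [k=5]; res = 0; [k=6]; res = 0; [k=7]; res = 0; [k=8]; res = 0; return 7; g runs tmp = 512; acc = 512; (not (not (((tmp + acc) * (-5 + c)) == (c + c)))) -> false; b = -512; res = 0; res = 0; [k=4]; res = 0; [k=5]; res = 0; [k=6]; res = 0; [k=7]; res = 0; [k=8]; res = 0; return 7; both end at 7.
Sweeping the whole domain (288 inputs) finds no disagreement.
verdict: equivalent


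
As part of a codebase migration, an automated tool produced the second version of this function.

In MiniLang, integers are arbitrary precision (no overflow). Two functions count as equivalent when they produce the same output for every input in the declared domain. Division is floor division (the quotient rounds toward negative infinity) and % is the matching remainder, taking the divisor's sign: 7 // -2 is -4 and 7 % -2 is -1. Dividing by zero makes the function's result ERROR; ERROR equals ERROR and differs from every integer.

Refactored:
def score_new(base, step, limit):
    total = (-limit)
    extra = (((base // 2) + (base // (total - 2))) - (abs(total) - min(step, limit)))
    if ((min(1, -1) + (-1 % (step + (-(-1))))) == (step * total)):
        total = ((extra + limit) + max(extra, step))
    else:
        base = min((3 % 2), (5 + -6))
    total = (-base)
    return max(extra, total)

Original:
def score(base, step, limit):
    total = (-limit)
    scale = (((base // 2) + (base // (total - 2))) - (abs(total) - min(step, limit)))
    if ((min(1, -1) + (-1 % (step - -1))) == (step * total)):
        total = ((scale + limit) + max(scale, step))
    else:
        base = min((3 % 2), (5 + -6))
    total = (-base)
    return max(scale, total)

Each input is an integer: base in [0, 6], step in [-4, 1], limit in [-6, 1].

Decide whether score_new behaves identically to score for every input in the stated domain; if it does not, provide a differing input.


The two versions differ — the changes include local variable names differ, plus arithmetic usage differs.
Spot check at base=3, step=-4, limit=-6 — score: total=6, then scale=-11, then ((min(1, -1) + (-1 % (step - -1))) == (step * total)) is false, then base=-1, then total=1, then returns 1. score_new: total=6, then extra=-11, then ((min(1, -1) + (-1 % (step + (-(-1))))) == (step * total)) is false, then base=-1, then total=1, then returns 1. Both give 1.
Checked all 336 inputs in the declared domain: the outputs agree on every one.
verdict: equivalent


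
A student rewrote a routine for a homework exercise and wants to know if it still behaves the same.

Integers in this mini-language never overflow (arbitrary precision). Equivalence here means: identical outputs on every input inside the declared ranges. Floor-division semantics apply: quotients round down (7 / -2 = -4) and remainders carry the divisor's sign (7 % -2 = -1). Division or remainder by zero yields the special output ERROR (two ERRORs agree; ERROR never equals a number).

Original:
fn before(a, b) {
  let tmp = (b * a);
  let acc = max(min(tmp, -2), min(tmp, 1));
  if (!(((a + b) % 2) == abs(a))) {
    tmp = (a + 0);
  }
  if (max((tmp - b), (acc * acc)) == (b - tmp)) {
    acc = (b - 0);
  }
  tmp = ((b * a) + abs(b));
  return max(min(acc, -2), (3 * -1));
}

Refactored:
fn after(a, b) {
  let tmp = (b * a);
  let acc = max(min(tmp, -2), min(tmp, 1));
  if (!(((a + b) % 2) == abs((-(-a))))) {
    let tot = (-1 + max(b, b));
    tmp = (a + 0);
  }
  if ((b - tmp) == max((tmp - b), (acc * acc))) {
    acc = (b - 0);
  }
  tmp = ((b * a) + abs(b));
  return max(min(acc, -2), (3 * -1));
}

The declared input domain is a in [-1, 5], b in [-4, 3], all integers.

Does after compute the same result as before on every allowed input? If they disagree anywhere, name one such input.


Although local variable names differ; also statement counts differ; also arithmetic usage differs; also constant usage differs; also min/max/abs usage differs, 56/56 inputs agree.
verdict: equivalent


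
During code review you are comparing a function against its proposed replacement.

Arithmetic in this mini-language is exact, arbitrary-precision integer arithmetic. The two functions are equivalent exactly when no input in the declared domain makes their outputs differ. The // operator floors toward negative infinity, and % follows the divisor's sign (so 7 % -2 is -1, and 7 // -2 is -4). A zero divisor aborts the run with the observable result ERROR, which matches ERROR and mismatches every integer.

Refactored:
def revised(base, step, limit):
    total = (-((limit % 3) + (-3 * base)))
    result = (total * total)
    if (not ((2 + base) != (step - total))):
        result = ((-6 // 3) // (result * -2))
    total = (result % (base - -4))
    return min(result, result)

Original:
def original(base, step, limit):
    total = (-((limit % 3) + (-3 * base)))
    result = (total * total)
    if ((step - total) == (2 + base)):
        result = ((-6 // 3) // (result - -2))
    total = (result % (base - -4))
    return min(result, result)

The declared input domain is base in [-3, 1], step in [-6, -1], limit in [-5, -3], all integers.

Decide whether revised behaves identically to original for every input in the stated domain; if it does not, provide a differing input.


Not equivalent: base=-2, step=-6, limit=-3 separates them (-1 vs 0).
original: total = -6; result = 36; ((step - total) == (2 + base)) -> true; result = -1; total = 1; return -1
revised: total = -6; result = 36; (not ((2 + base) != (step - total))) -> true; result = 0; total = 0; return 0
verdict: not equivalent; witness: base=-2, step=-6, limit=-3


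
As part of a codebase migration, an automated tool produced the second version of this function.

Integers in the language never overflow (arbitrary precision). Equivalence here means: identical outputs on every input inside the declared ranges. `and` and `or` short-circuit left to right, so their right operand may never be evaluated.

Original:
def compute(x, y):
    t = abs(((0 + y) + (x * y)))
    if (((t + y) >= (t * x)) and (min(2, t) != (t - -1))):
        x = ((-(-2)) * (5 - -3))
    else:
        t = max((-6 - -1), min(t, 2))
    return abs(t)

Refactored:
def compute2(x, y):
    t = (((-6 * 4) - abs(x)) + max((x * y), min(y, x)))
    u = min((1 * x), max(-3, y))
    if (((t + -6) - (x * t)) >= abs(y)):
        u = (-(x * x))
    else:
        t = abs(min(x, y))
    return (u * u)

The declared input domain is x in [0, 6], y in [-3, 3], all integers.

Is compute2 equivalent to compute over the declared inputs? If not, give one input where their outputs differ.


Try x=0, y=-3.
compute: t becomes 3; next (((t + y) >= (t * x)) and (min(2, t) != (t - -1))) evaluates to true; next x becomes 16; next final value 3
compute2: t becomes -24; next u becomes -3; next (((t + -6) - (x * t)) >= abs(y)) evaluates to false; next t becomes 3; next final value 9
3 != 9, so the rewrite changes behavior.
verdict: not equivalent; witness: x=0, y=-3


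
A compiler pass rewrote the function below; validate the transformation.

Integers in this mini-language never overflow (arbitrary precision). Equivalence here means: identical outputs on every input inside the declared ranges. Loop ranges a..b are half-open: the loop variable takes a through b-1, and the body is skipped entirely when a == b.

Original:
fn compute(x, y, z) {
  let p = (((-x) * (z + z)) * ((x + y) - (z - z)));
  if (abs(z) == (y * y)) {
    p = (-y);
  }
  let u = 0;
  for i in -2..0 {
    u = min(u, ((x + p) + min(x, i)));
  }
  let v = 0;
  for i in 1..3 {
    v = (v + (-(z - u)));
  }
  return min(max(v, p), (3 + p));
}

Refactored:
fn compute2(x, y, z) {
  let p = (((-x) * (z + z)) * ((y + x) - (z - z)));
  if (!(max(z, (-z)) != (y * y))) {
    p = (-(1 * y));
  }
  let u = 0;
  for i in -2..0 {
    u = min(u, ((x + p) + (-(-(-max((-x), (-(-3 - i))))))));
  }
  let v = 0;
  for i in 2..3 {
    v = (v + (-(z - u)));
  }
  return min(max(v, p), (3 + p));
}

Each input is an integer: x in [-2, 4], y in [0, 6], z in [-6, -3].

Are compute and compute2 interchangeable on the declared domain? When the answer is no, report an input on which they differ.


The rewrite breaks on x=-2, y=2, z=-6, where the results are 3 and 2.
compute: p=0, then (abs(z) == (y * y)) is false, then u=0, then (i=-2), then u=-4, then (i=-1), then u=-4, then v=0, then (i=1), then v=2, then (i=2), then v=4, then returns 3
compute2: p=0, then (!(max(z, (-z)) != (y * y))) is false, then u=0, then (i=-2), then u=-4, then (i=-1), then u=-4, then v=0, then (i=2), then v=2, then returns 2
verdict: not equivalent; witness: x=-2, y=2, z=-6


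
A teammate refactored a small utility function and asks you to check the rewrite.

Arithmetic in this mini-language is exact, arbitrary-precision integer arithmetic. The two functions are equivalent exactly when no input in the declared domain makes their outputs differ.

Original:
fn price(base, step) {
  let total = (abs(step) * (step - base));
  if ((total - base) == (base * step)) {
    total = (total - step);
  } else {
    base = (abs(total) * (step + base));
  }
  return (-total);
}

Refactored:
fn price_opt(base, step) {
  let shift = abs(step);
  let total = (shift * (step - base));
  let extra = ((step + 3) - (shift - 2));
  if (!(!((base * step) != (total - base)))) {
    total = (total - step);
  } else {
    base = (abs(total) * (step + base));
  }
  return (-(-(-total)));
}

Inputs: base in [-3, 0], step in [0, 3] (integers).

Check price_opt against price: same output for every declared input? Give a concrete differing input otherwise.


These are not equivalent — on base=-3, step=1 the outputs split (-4 vs -3).
price: total = 4; ((total - base) == (base * step)) -> false; base = -8; return -4
price_opt: shift = 1; total = 4; extra = 5; (!(!((base * step) != (total - base)))) -> true; total = 3; return -3
verdict: not equivalent; witness: base=-3, step=1


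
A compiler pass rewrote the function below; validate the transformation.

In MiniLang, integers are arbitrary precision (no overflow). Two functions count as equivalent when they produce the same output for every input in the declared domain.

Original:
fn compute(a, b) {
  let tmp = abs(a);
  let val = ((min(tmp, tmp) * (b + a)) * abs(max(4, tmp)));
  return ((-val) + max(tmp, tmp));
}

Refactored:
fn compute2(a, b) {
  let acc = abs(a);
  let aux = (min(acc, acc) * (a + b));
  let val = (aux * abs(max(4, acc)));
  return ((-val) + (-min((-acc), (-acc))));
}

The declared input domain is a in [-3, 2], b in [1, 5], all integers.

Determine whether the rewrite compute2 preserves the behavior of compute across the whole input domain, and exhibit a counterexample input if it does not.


The two are interchangeable: min/max/abs usage differs, local variable names differ, statement counts differ, and every declared input agrees.
Spot check at a=0, b=4 — compute: tmp := 0 | val := 0 | result 0. compute2: acc := 0 | aux := 0 | val := 0 | result 0. Both give 0.
Checked all 30 inputs in the declared domain: the outputs agree on every one.
verdict: equivalent


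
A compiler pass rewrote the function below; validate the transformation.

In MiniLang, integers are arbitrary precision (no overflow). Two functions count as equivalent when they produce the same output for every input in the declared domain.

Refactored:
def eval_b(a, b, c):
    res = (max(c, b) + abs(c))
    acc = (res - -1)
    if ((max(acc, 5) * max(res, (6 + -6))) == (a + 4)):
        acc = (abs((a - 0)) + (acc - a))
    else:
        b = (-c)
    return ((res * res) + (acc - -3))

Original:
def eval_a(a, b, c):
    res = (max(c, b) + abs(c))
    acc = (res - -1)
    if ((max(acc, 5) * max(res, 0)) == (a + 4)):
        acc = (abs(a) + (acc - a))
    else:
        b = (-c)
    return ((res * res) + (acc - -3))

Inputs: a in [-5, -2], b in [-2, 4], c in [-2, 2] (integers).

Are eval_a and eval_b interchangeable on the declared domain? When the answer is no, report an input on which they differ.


The two are interchangeable: arithmetic usage differs; constant usage differs, and every declared input agrees.
One worked example (a=-4, b=1, c=2) — eval_a: res becomes 4; next acc becomes 5; next ((max(acc, 5) * max(res, 0)) == (a + 4)) evaluates to false; next b becomes -2; next final value 24; eval_b: res becomes 4; next acc becomes 5; next ((max(acc, 5) * max(res, (6 + -6))) == (a + 4)) evaluates to false; next b becomes -2; next final value 24; agreement on 24.
Sweeping the whole domain (140 inputs) finds no disagreement.
verdict: equivalent


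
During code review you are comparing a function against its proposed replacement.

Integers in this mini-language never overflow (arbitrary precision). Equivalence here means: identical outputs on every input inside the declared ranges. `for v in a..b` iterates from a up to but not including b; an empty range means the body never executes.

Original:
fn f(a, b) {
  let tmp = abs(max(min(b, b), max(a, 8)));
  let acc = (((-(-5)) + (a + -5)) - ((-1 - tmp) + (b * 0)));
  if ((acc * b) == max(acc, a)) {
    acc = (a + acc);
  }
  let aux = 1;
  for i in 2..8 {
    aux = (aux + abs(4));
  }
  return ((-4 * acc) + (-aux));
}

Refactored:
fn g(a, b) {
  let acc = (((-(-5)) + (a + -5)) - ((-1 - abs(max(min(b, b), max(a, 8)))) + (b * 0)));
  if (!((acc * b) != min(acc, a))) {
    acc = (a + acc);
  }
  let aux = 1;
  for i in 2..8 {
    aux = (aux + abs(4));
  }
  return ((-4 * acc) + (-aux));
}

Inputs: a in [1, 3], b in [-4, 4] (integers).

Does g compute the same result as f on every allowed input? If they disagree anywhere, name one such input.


The rewrite breaks on a=1, b=1, where the results are -69 and -65.
f: tmp = 8; acc = 10; ((acc * b) == max(acc, a)) -> true; acc = 11; aux = 1; [i=2]; aux = 5; [i=3]; aux = 9; [i=4]; aux = 13; [i=5]; aux = 17; [i=6]; aux = 21; [i=7]; aux = 25; return -69
g: acc = 10; (!((acc * b) != min(acc, a))) -> false; aux = 1; [i=2]; aux = 5; [i=3]; aux = 9; [i=4]; aux = 13; [i=5]; aux = 17; [i=6]; aux = 21; [i=7]; aux = 25; return -65
verdict: not equivalent; witness: a=1, b=1


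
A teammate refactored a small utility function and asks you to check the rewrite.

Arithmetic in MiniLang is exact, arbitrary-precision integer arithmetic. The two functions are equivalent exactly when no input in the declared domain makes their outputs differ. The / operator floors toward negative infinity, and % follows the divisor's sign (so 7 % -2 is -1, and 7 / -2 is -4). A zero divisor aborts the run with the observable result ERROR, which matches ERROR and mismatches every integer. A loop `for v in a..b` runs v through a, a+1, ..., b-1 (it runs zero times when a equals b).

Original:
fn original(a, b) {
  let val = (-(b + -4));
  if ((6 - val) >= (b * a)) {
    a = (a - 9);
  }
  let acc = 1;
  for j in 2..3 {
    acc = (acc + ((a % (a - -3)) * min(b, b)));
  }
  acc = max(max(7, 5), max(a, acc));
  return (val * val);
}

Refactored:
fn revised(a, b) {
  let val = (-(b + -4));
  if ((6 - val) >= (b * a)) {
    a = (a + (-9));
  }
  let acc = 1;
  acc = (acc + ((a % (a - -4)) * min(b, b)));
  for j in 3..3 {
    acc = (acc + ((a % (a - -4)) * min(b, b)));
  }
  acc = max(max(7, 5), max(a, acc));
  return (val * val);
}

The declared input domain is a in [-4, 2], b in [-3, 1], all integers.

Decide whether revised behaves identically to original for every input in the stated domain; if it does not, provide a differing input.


Not equivalent: a=-4, b=-3 separates them (49 vs ERROR).
original: val=7, then ((6 - val) >= (b * a)) is false, then acc=1, then (j=2), then acc=1, then acc=7, then returns 49
revised: val=7, then ((6 - val) >= (b * a)) is false, then acc=1, then a zero divisor aborts: ERROR
verdict: not equivalent; witness: a=-4, b=-3


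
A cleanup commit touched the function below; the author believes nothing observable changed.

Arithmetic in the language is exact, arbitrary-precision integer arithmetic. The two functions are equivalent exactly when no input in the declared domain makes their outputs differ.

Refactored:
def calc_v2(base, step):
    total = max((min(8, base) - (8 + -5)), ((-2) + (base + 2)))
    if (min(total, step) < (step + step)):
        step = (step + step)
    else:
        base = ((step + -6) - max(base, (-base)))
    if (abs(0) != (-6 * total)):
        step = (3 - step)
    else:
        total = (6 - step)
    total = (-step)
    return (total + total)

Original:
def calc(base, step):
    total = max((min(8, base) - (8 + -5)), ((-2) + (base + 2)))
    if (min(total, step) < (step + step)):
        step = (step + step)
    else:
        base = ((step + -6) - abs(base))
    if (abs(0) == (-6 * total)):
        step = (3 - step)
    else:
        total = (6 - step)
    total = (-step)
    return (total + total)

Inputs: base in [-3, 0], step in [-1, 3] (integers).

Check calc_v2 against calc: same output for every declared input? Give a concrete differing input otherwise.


Not equivalent: base=-3, step=-1 separates them (4 vs -10).
calc: total=-3, then (min(total, step) < (step + step)) is true, then step=-2, then (abs(0) == (-6 * total)) is false, then total=8, then total=2, then returns 4
calc_v2: total=-3, then (min(total, step) < (step + step)) is true, then step=-2, then (abs(0) != (-6 * total)) is true, then step=5, then total=-5, then returns -10
verdict: not equivalent; witness: base=-3, step=-1


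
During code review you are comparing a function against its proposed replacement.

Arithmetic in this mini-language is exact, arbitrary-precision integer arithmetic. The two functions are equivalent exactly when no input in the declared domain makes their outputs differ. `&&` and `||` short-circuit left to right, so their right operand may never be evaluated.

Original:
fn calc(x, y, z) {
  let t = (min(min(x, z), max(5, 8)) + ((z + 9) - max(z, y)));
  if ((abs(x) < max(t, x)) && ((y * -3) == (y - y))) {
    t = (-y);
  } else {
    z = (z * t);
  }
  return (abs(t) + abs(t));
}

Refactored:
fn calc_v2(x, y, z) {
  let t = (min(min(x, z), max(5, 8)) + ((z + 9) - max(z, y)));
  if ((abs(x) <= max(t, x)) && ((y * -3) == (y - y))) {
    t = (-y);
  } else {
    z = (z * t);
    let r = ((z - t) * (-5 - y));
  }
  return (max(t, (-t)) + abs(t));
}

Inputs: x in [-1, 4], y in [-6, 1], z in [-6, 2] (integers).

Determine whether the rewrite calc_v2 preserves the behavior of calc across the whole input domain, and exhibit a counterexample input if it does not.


Input x=-1, y=0, z=-4: 2 from calc versus 0 from calc_v2.
verdict: not equivalent; witness: x=-1, y=0, z=-4


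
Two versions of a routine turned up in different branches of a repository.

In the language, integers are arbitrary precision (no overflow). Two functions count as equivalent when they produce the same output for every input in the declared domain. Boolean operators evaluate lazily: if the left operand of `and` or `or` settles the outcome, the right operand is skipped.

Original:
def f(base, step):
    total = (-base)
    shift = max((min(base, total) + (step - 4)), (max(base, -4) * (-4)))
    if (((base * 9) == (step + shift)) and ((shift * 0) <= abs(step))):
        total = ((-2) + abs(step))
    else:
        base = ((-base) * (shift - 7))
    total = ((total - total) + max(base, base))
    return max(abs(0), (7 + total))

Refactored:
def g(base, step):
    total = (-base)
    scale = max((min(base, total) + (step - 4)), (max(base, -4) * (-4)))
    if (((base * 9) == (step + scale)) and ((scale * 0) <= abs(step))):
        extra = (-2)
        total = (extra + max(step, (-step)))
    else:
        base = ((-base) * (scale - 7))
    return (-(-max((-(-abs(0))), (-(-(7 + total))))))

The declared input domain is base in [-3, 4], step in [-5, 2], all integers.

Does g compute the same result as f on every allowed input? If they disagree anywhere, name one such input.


Evaluate both at base=-3, step=-5.
f: total = 3; shift = 12; (((base * 9) == (step + shift)) and ((shift * 0) <= abs(step))) -> false; base = 15; total = 15; return 22
g: total = 3; scale = 12; (((base * 9) == (step + scale)) and ((scale * 0) <= abs(step))) -> false; base = 15; return 10
22 vs 10 — the two versions disagree here.
verdict: not equivalent; witness: base=-3, step=-5


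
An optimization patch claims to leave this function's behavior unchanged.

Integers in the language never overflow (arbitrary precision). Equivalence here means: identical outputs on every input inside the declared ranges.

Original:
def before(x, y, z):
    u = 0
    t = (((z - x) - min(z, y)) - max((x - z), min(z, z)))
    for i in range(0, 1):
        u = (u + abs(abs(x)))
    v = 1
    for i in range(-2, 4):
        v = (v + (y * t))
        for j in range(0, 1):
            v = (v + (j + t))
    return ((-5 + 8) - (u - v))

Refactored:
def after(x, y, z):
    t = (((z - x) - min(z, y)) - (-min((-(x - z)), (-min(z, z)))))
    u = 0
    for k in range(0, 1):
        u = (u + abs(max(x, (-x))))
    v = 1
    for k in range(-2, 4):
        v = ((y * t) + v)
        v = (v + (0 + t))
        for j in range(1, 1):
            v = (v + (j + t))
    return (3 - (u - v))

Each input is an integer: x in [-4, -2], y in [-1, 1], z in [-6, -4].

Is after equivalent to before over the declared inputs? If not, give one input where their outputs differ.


Behavior is preserved: although min/max/abs usage differs; constant usage differs; loop structure differs; statement counts differ; arithmetic usage differs; local variable names differ, the outputs never diverge.
As a probe, take x=-2, y=1, z=-4: before runs u becomes 0; next t becomes 0; next at i=0:; next u becomes 2; next v becomes 1; next at i=-2:; next v becomes 1; next at j=0:; next v becomes 1; next at i=-1:; next v becomes 1; next at j=0:; next v becomes 1; next at i=0:; next v becomes 1; next at j=0:; next v becomes 1; next at i=1:; next v becomes 1; next at j=0:; next v becomes 1; next at i=2:; next v becomes 1; next at j=0:; next v becomes 1; next at i=3:; next v becomes 1; next at j=0:; next v becomes 1; next final value 2; after runs t becomes 0; next u becomes 0; next at k=0:; next u becomes 2; next v becomes 1; next at k=-2:; next v becomes 1; next v becomes 1; next j never enters its loop body; next at k=-1:; next v becomes 1; next v becomes 1; next j never enters its loop body; next at k=0:; next v becomes 1; next v becomes 1; next j never enters its loop body; next at k=1:; next v becomes 1; next v becomes 1; next j never enters its loop body; next at k=2:; next v becomes 1; next v becomes 1; next j never enters its loop body; next at k=3:; next v becomes 1; next v becomes 1; next j never enters its loop body; next final value 2; both end at 2.
Across all 27 domain points the two functions coincide.
verdict: equivalent


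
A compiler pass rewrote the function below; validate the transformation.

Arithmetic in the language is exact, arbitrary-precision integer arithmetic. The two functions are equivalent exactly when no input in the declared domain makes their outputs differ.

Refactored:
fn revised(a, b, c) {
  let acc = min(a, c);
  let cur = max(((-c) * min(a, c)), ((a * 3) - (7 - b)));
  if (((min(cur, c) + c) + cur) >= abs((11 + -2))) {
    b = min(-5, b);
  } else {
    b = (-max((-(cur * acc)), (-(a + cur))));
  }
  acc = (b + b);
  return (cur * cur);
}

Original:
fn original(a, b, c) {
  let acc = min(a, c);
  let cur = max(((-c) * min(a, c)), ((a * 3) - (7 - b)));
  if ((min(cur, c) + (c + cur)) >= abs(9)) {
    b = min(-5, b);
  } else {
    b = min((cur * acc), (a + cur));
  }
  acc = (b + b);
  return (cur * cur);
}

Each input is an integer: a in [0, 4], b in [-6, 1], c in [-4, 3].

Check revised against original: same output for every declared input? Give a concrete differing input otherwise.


This is a faithful refactor — min/max/abs usage differs, and constant usage differs, and arithmetic usage differs, but the computed results match everywhere.
One worked example (a=2, b=-1, c=2) — original: acc := 2 | cur := -2 | ((min(cur, c) + (c + cur)) >= abs(9)): false | b := -4 | acc := -8 | result 4; revised: acc := 2 | cur := -2 | (((min(cur, c) + c) + cur) >= abs((11 + -2))): false | b := -4 | acc := -8 | result 4; agreement on 4.
Across all 320 domain points the two functions coincide.
verdict: equivalent


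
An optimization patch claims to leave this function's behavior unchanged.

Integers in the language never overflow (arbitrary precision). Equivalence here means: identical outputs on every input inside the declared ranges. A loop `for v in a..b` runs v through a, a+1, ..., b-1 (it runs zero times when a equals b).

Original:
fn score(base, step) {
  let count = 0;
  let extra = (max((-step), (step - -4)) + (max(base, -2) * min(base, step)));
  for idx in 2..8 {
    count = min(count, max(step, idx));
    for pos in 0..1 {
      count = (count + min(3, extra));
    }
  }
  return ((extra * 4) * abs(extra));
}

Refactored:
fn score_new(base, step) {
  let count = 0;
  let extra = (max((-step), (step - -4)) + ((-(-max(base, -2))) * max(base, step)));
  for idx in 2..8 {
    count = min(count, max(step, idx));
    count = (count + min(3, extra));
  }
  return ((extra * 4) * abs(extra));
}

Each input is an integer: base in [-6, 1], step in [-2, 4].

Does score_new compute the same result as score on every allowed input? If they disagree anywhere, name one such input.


Not equivalent: base=-6, step=-2 separates them (784 vs 144).
score: count becomes 0; next extra becomes 14; next at idx=2:; next count becomes 0; next at pos=0:; next count becomes 3; next at idx=3:; next count becomes 3; next at pos=0:; next count becomes 6; next at idx=4:; next count becomes 4; next at pos=0:; next count becomes 7; next at idx=5:; next count becomes 5; next at pos=0:; next count becomes 8; next at idx=6:; next count becomes 6; next at pos=0:; next count becomes 9; next at idx=7:; next count becomes 7; next at pos=0:; next count becomes 10; next final value 784
score_new: count becomes 0; next extra becomes 6; next at idx=2:; next count becomes 0; next count becomes 3; next at idx=3:; next count becomes 3; next count becomes 6; next at idx=4:; next count becomes 4; next count becomes 7; next at idx=5:; next count becomes 5; next count becomes 8; next at idx=6:; next count becomes 6; next count becomes 9; next at idx=7:; next count becomes 7; next count becomes 10; next final value 144
verdict: not equivalent; witness: base=-6, step=-2
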